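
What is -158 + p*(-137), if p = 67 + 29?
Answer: -13310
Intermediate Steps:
p = 96
-158 + p*(-137) = -158 + 96*(-137) = -158 - 13152 = -13310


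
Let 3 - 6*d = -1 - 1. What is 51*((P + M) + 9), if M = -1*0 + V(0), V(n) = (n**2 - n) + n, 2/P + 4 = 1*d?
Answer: 8109/19 ≈ 426.79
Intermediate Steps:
d = 5/6 (d = 1/2 - (-1 - 1)/6 = 1/2 - 1/6*(-2) = 1/2 + 1/3 = 5/6 ≈ 0.83333)
P = -12/19 (P = 2/(-4 + 1*(5/6)) = 2/(-4 + 5/6) = 2/(-19/6) = 2*(-6/19) = -12/19 ≈ -0.63158)
V(n) = n**2
M = 0 (M = -1*0 + 0**2 = 0 + 0 = 0)
51*((P + M) + 9) = 51*((-12/19 + 0) + 9) = 51*(-12/19 + 9) = 51*(159/19) = 8109/19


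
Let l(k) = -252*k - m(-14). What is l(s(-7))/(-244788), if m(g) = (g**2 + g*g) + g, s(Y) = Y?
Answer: -231/40798 ≈ -0.0056620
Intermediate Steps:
m(g) = g + 2*g**2 (m(g) = (g**2 + g**2) + g = 2*g**2 + g = g + 2*g**2)
l(k) = -378 - 252*k (l(k) = -252*k - (-14)*(1 + 2*(-14)) = -252*k - (-14)*(1 - 28) = -252*k - (-14)*(-27) = -252*k - 1*378 = -252*k - 378 = -378 - 252*k)
l(s(-7))/(-244788) = (-378 - 252*(-7))/(-244788) = (-378 + 1764)*(-1/244788) = 1386*(-1/244788) = -231/40798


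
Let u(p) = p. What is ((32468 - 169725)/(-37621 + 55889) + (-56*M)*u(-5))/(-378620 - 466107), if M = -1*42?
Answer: 214968937/15431472836 ≈ 0.013931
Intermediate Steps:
M = -42
((32468 - 169725)/(-37621 + 55889) + (-56*M)*u(-5))/(-378620 - 466107) = ((32468 - 169725)/(-37621 + 55889) - 56*(-42)*(-5))/(-378620 - 466107) = (-137257/18268 + 2352*(-5))/(-844727) = (-137257*1/18268 - 11760)*(-1/844727) = (-137257/18268 - 11760)*(-1/844727) = -214968937/18268*(-1/844727) = 214968937/15431472836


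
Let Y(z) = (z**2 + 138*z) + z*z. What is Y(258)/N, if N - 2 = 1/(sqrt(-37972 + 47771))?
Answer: 367423304/4355 - 18748*sqrt(9799)/4355 ≈ 83942.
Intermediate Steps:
Y(z) = 2*z**2 + 138*z (Y(z) = (z**2 + 138*z) + z**2 = 2*z**2 + 138*z)
N = 2 + sqrt(9799)/9799 (N = 2 + 1/(sqrt(-37972 + 47771)) = 2 + 1/(sqrt(9799)) = 2 + sqrt(9799)/9799 ≈ 2.0101)
Y(258)/N = (2*258*(69 + 258))/(2 + sqrt(9799)/9799) = (2*258*327)/(2 + sqrt(9799)/9799) = 168732/(2 + sqrt(9799)/9799)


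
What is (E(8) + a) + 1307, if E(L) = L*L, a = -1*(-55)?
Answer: 1426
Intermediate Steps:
a = 55
E(L) = L²
(E(8) + a) + 1307 = (8² + 55) + 1307 = (64 + 55) + 1307 = 119 + 1307 = 1426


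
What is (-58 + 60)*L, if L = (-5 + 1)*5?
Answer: -40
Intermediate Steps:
L = -20 (L = -4*5 = -20)
(-58 + 60)*L = (-58 + 60)*(-20) = 2*(-20) = -40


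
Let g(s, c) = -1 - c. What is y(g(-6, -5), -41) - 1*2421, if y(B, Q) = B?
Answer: -2417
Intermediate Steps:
y(g(-6, -5), -41) - 1*2421 = (-1 - 1*(-5)) - 1*2421 = (-1 + 5) - 2421 = 4 - 2421 = -2417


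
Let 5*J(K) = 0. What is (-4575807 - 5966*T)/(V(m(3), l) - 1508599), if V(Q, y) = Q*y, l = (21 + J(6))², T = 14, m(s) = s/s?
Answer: 4659331/1508158 ≈ 3.0894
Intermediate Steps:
m(s) = 1
J(K) = 0 (J(K) = (⅕)*0 = 0)
l = 441 (l = (21 + 0)² = 21² = 441)
(-4575807 - 5966*T)/(V(m(3), l) - 1508599) = (-4575807 - 5966*14)/(1*441 - 1508599) = (-4575807 - 83524)/(441 - 1508599) = -4659331/(-1508158) = -4659331*(-1/1508158) = 4659331/1508158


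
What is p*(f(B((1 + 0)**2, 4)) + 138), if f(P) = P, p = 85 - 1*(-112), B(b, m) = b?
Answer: 27383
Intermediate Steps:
p = 197 (p = 85 + 112 = 197)
p*(f(B((1 + 0)**2, 4)) + 138) = 197*((1 + 0)**2 + 138) = 197*(1**2 + 138) = 197*(1 + 138) = 197*139 = 27383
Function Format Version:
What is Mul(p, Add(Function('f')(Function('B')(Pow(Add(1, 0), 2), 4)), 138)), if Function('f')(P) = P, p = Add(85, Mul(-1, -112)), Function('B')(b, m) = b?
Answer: 27383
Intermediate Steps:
p = 197 (p = Add(85, 112) = 197)
Mul(p, Add(Function('f')(Function('B')(Pow(Add(1, 0), 2), 4)), 138)) = Mul(197, Add(Pow(Add(1, 0), 2), 138)) = Mul(197, Add(Pow(1, 2), 138)) = Mul(197, Add(1, 138)) = Mul(197, 139) = 27383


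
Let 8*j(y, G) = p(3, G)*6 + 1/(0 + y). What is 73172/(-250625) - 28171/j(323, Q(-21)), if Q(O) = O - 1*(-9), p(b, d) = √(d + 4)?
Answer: 44*(-6445788*√2 + 414635505413*I)/(250625*(-I + 3876*√2)) ≈ -2.7146 + 13280.0*I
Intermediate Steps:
p(b, d) = √(4 + d)
Q(O) = 9 + O (Q(O) = O + 9 = 9 + O)
j(y, G) = 1/(8*y) + 3*√(4 + G)/4 (j(y, G) = (√(4 + G)*6 + 1/(0 + y))/8 = (6*√(4 + G) + 1/y)/8 = (1/y + 6*√(4 + G))/8 = 1/(8*y) + 3*√(4 + G)/4)
73172/(-250625) - 28171/j(323, Q(-21)) = 73172/(-250625) - 28171*2584/(1 + 6*323*√(4 + (9 - 21))) = 73172*(-1/250625) - 28171*2584/(1 + 6*323*√(4 - 12)) = -73172/250625 - 28171*2584/(1 + 6*323*√(-8)) = -73172/250625 - 28171*2584/(1 + 6*323*(2*I*√2)) = -73172/250625 - 28171*2584/(1 + 3876*I*√2) = -73172/250625 - 28171/(1/2584 + 3*I*√2/2)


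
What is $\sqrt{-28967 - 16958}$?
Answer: $5 i \sqrt{1837} \approx 214.3 i$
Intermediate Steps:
$\sqrt{-28967 - 16958} = \sqrt{-45925} = 5 i \sqrt{1837}$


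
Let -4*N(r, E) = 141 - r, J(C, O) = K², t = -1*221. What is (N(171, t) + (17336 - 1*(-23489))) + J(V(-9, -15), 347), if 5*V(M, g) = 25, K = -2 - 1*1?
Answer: 81683/2 ≈ 40842.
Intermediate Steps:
K = -3 (K = -2 - 1 = -3)
V(M, g) = 5 (V(M, g) = (⅕)*25 = 5)
t = -221
J(C, O) = 9 (J(C, O) = (-3)² = 9)
N(r, E) = -141/4 + r/4 (N(r, E) = -(141 - r)/4 = -141/4 + r/4)
(N(171, t) + (17336 - 1*(-23489))) + J(V(-9, -15), 347) = ((-141/4 + (¼)*171) + (17336 - 1*(-23489))) + 9 = ((-141/4 + 171/4) + (17336 + 23489)) + 9 = (15/2 + 40825) + 9 = 81665/2 + 9 = 81683/2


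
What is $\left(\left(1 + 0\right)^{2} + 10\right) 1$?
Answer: $11$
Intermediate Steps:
$\left(\left(1 + 0\right)^{2} + 10\right) 1 = \left(1^{2} + 10\right) 1 = \left(1 + 10\right) 1 = 11 \cdot 1 = 11$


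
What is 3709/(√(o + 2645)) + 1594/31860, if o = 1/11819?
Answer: 797/15930 + 3709*√92369196166/15630628 ≈ 72.168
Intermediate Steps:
o = 1/11819 ≈ 8.4609e-5
3709/(√(o + 2645)) + 1594/31860 = 3709/(√(1/11819 + 2645)) + 1594/31860 = 3709/(√(31261256/11819)) + 1594*(1/31860) = 3709/((2*√92369196166/11819)) + 797/15930 = 3709*(√92369196166/15630628) + 797/15930 = 3709*√92369196166/15630628 + 797/15930 = 797/15930 + 3709*√92369196166/15630628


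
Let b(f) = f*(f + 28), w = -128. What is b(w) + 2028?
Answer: 14828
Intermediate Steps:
b(f) = f*(28 + f)
b(w) + 2028 = -128*(28 - 128) + 2028 = -128*(-100) + 2028 = 12800 + 2028 = 14828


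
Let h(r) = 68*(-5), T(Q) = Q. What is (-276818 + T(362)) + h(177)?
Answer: -276796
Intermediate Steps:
h(r) = -340
(-276818 + T(362)) + h(177) = (-276818 + 362) - 340 = -276456 - 340 = -276796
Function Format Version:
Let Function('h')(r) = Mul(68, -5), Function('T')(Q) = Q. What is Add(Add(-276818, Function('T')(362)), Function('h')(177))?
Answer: -276796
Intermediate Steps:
Function('h')(r) = -340
Add(Add(-276818, Function('T')(362)), Function('h')(177)) = Add(Add(-276818, 362), -340) = Add(-276456, -340) = -276796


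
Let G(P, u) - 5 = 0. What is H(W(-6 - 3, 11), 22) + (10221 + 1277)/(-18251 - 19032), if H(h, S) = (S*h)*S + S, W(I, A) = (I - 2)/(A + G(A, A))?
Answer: -46388761/149132 ≈ -311.06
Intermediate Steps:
G(P, u) = 5 (G(P, u) = 5 + 0 = 5)
W(I, A) = (-2 + I)/(5 + A) (W(I, A) = (I - 2)/(A + 5) = (-2 + I)/(5 + A))
H(h, S) = S + h*S**2 (H(h, S) = h*S**2 + S = S + h*S**2)
H(W(-6 - 3, 11), 22) + (10221 + 1277)/(-18251 - 19032) = 22*(1 + 22*((-2 + (-6 - 3))/(5 + 11))) + (10221 + 1277)/(-18251 - 19032) = 22*(1 + 22*((-2 - 9)/16)) + 11498/(-37283) = 22*(1 + 22*((1/16)*(-11))) + 11498*(-1/37283) = 22*(1 + 22*(-11/16)) - 11498/37283 = 22*(1 - 121/8) - 11498/37283 = 22*(-113/8) - 11498/37283 = -1243/4 - 11498/37283 = -46388761/149132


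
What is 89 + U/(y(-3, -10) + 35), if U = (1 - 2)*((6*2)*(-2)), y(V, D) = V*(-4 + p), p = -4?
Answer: 5275/59 ≈ 89.407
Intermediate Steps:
y(V, D) = -8*V (y(V, D) = V*(-4 - 4) = V*(-8) = -8*V)
U = 24 (U = -12*(-2) = -1*(-24) = 24)
89 + U/(y(-3, -10) + 35) = 89 + 24/(-8*(-3) + 35) = 89 + 24/(24 + 35) = 89 + 24/59 = 5275/59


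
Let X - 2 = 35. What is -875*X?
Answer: -32375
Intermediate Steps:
X = 37 (X = 2 + 35 = 37)
-875*X = -875*37 = -32375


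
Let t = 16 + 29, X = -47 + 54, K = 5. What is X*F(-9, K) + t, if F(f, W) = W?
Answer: 80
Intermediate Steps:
X = 7
t = 45
X*F(-9, K) + t = 7*5 + 45 = 35 + 45 = 80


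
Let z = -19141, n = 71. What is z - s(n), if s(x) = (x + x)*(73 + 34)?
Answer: -34335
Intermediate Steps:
s(x) = 214*x (s(x) = (2*x)*107 = 214*x)
z - s(n) = -19141 - 214*71 = -19141 - 1*15194 = -19141 - 15194 = -34335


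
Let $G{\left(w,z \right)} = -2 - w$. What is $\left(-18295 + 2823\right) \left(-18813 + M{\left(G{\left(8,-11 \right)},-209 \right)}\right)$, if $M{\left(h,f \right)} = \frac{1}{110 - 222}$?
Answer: $\frac{2037524119}{7} \approx 2.9108 \cdot 10^{8}$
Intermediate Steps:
$M{\left(h,f \right)} = - \frac{1}{112}$ ($M{\left(h,f \right)} = \frac{1}{-112} = - \frac{1}{112}$)
$\left(-18295 + 2823\right) \left(-18813 + M{\left(G{\left(8,-11 \right)},-209 \right)}\right) = \left(-18295 + 2823\right) \left(-18813 - \frac{1}{112}\right) = \left(-15472\right) \left(- \frac{2107057}{112}\right) = \frac{2037524119}{7}$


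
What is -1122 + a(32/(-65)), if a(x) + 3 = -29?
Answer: -1154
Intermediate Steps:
a(x) = -32 (a(x) = -3 - 29 = -32)
-1122 + a(32/(-65)) = -1122 - 32 = -1154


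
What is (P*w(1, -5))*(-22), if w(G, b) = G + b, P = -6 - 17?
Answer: -2024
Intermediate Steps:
P = -23
(P*w(1, -5))*(-22) = -23*(1 - 5)*(-22) = -23*(-4)*(-22) = 92*(-22) = -2024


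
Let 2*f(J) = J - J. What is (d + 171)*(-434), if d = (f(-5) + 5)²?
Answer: -85064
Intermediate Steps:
f(J) = 0 (f(J) = (J - J)/2 = (½)*0 = 0)
d = 25 (d = (0 + 5)² = 5² = 25)
(d + 171)*(-434) = (25 + 171)*(-434) = 196*(-434) = -85064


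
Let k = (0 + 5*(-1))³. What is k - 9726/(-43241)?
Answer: -5395399/43241 ≈ -124.78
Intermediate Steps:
k = -125 (k = (0 - 5)³ = (-5)³ = -125)
k - 9726/(-43241) = -125 - 9726/(-43241) = -125 - 9726*(-1/43241) = -125 + 9726/43241 = -5395399/43241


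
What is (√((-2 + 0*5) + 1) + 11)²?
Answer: (11 + I)² ≈ 120.0 + 22.0*I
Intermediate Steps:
(√((-2 + 0*5) + 1) + 11)² = (√((-2 + 0) + 1) + 11)² = (√(-2 + 1) + 11)² = (√(-1) + 11)² = (I + 11)² = (11 + I)²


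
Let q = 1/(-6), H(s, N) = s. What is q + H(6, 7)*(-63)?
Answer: -2269/6 ≈ -378.17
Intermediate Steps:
q = -⅙ ≈ -0.16667
q + H(6, 7)*(-63) = -⅙ + 6*(-63) = -⅙ - 378 = -2269/6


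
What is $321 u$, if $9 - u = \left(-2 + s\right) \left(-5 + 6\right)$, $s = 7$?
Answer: $1284$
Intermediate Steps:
$u = 4$ ($u = 9 - \left(-2 + 7\right) \left(-5 + 6\right) = 9 - 5 \cdot 1 = 9 - 5 = 4$)
$321 u = 321 \cdot 4 = 1284$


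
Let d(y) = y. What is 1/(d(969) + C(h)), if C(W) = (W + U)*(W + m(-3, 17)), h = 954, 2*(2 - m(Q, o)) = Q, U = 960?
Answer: 1/1833624 ≈ 5.4537e-7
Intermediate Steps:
m(Q, o) = 2 - Q/2
C(W) = (960 + W)*(7/2 + W) (C(W) = (W + 960)*(W + (2 - ½*(-3))) = (960 + W)*(W + (2 + 3/2)) = (960 + W)*(W + 7/2) = (960 + W)*(7/2 + W))
1/(d(969) + C(h)) = 1/(969 + (3360 + 954² + (1927/2)*954)) = 1/(969 + (3360 + 910116 + 919179)) = 1/(969 + 1832655) = 1/1833624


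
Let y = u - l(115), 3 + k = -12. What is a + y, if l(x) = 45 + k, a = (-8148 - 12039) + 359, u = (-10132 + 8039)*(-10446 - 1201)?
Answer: 24357313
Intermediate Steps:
k = -15 (k = -3 - 12 = -15)
u = 24377171 (u = -2093*(-11647) = 24377171)
a = -19828 (a = -20187 + 359 = -19828)
l(x) = 30 (l(x) = 45 - 15 = 30)
y = 24377141 (y = 24377171 - 1*30 = 24377171 - 30 = 24377141)
a + y = -19828 + 24377141 = 24357313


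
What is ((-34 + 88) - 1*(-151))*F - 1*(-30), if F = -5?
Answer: -995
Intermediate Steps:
((-34 + 88) - 1*(-151))*F - 1*(-30) = ((-34 + 88) - 1*(-151))*(-5) - 1*(-30) = (54 + 151)*(-5) + 30 = 205*(-5) + 30 = -1025 + 30 = -995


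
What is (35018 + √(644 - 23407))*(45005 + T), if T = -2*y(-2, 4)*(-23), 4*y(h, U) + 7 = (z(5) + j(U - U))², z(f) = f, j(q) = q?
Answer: 1583233816 + 45212*I*√22763 ≈ 1.5832e+9 + 6.8213e+6*I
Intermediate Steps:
y(h, U) = 9/2 (y(h, U) = -7/4 + (5 + (U - U))²/4 = -7/4 + (5 + 0)²/4 = -7/4 + (¼)*5² = -7/4 + (¼)*25 = -7/4 + 25/4 = 9/2)
T = 207 (T = -2*9/2*(-23) = -9*(-23) = 207)
(35018 + √(644 - 23407))*(45005 + T) = (35018 + √(644 - 23407))*(45005 + 207) = (35018 + √(-22763))*45212 = (35018 + I*√22763)*45212 = 1583233816 + 45212*I*√22763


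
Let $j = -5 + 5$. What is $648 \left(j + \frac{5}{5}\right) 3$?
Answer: $1944$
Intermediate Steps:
$j = 0$
$648 \left(j + \frac{5}{5}\right) 3 = 648 \left(0 + \frac{5}{5}\right) 3 = 648 \left(0 + 5 \cdot \frac{1}{5}\right) 3 = 648 \left(0 + 1\right) 3 = 648 \cdot 1 \cdot 3 = 648 \cdot 3 = 1944$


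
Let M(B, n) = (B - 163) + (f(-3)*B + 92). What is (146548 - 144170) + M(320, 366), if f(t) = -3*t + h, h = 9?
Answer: 8387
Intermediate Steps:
f(t) = 9 - 3*t (f(t) = -3*t + 9 = 9 - 3*t)
M(B, n) = -71 + 19*B (M(B, n) = (B - 163) + ((9 - 3*(-3))*B + 92) = (-163 + B) + ((9 + 9)*B + 92) = (-163 + B) + (18*B + 92) = (-163 + B) + (92 + 18*B) = -71 + 19*B)
(146548 - 144170) + M(320, 366) = (146548 - 144170) + (-71 + 19*320) = 2378 + (-71 + 6080) = 2378 + 6009 = 8387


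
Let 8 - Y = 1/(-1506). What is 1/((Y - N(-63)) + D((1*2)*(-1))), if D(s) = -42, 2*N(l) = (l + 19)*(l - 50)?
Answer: -1506/3795119 ≈ -0.00039683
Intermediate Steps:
Y = 12049/1506 (Y = 8 - 1/(-1506) = 8 - 1*(-1/1506) = 8 + 1/1506 = 12049/1506 ≈ 8.0007)
N(l) = (-50 + l)*(19 + l)/2 (N(l) = ((l + 19)*(l - 50))/2 = ((19 + l)*(-50 + l))/2 = ((-50 + l)*(19 + l))/2 = (-50 + l)*(19 + l)/2)
1/((Y - N(-63)) + D((1*2)*(-1))) = 1/((12049/1506 - (-475 + (½)*(-63)² - 31/2*(-63))) - 42) = 1/((12049/1506 - (-475 + (½)*3969 + 1953/2)) - 42) = 1/((12049/1506 - (-475 + 3969/2 + 1953/2)) - 42) = 1/((12049/1506 - 1*2486) - 42) = 1/((12049/1506 - 2486) - 42) = 1/(-3731867/1506 - 42) = 1/(-3795119/1506) = -1506/3795119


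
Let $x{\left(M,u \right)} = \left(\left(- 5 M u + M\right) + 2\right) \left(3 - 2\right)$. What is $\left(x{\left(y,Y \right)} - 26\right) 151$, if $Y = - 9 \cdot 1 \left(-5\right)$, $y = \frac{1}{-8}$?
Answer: $604$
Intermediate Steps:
$y = - \frac{1}{8} \approx -0.125$
$Y = 45$ ($Y = \left(-9\right) \left(-5\right) = 45$)
$x{\left(M,u \right)} = 2 + M - 5 M u$ ($x{\left(M,u \right)} = \left(\left(- 5 M u + M\right) + 2\right) 1 = \left(\left(M - 5 M u\right) + 2\right) 1 = \left(2 + M - 5 M u\right) 1 = 2 + M - 5 M u$)
$\left(x{\left(y,Y \right)} - 26\right) 151 = \left(\left(2 - \frac{1}{8} - \left(- \frac{5}{8}\right) 45\right) - 26\right) 151 = \left(\left(2 - \frac{1}{8} + \frac{225}{8}\right) - 26\right) 151 = \left(30 - 26\right) 151 = 4 \cdot 151 = 604$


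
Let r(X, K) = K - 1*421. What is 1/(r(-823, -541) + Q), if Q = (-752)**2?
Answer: 1/564542 ≈ 1.7713e-6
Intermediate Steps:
r(X, K) = -421 + K (r(X, K) = K - 421 = -421 + K)
Q = 565504
1/(r(-823, -541) + Q) = 1/((-421 - 541) + 565504) = 1/(-962 + 565504) = 1/564542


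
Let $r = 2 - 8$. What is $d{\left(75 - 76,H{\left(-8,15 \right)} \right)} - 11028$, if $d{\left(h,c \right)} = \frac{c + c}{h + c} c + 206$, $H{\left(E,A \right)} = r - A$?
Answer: $- \frac{119483}{11} \approx -10862.0$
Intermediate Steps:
$r = -6$ ($r = 2 - 8 = -6$)
$H{\left(E,A \right)} = -6 - A$
$d{\left(h,c \right)} = 206 + \frac{2 c^{2}}{c + h}$ ($d{\left(h,c \right)} = \frac{2 c}{c + h} c + 206 = \frac{2 c^{2}}{c + h} + 206 = 206 + \frac{2 c^{2}}{c + h}$)
$d{\left(75 - 76,H{\left(-8,15 \right)} \right)} - 11028 = \frac{2 \left(\left(-6 - 15\right)^{2} + 103 \left(-6 - 15\right) + 103 \left(75 - 76\right)\right)}{\left(-6 - 15\right) + \left(75 - 76\right)} - 11028 = \frac{2 \left(\left(-6 - 15\right)^{2} + 103 \left(-6 - 15\right) + 103 \left(-1\right)\right)}{\left(-6 - 15\right) - 1} - 11028 = \frac{2 \left(\left(-21\right)^{2} + 103 \left(-21\right) - 103\right)}{-21 - 1} - 11028 = \frac{2 \left(441 - 2163 - 103\right)}{-22} - 11028 = 2 \left(- \frac{1}{22}\right) \left(-1825\right) - 11028 = \frac{1825}{11} - 11028 = - \frac{119483}{11}$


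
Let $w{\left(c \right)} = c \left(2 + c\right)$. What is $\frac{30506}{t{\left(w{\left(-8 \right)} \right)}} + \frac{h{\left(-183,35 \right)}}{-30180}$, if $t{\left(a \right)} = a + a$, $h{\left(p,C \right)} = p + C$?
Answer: $\frac{38361887}{120720} \approx 317.78$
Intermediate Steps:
$h{\left(p,C \right)} = C + p$
$t{\left(a \right)} = 2 a$
$\frac{30506}{t{\left(w{\left(-8 \right)} \right)}} + \frac{h{\left(-183,35 \right)}}{-30180} = \frac{30506}{2 \left(- 8 \left(2 - 8\right)\right)} + \frac{35 - 183}{-30180} = \frac{30506}{2 \left(\left(-8\right) \left(-6\right)\right)} - - \frac{37}{7545} = \frac{30506}{2 \cdot 48} + \frac{37}{7545} = \frac{30506}{96} + \frac{37}{7545} = 30506 \cdot \frac{1}{96} + \frac{37}{7545} = \frac{15253}{48} + \frac{37}{7545} = \frac{38361887}{120720}$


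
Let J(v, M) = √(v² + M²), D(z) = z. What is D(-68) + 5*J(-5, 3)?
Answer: -68 + 5*√34 ≈ -38.845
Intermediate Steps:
J(v, M) = √(M² + v²)
D(-68) + 5*J(-5, 3) = -68 + 5*√(3² + (-5)²) = -68 + 5*√(9 + 25) = -68 + 5*√34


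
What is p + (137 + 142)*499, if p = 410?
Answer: 139631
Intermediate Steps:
p + (137 + 142)*499 = 410 + (137 + 142)*499 = 410 + 279*499 = 410 + 139221 = 139631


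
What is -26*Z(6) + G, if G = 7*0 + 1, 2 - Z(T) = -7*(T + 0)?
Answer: -1143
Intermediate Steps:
Z(T) = 2 + 7*T (Z(T) = 2 - (-7)*(T + 0) = 2 - (-7)*T = 2 + 7*T)
G = 1 (G = 0 + 1 = 1)
-26*Z(6) + G = -26*(2 + 7*6) + 1 = -26*(2 + 42) + 1 = -26*44 + 1 = -1144 + 1 = -1143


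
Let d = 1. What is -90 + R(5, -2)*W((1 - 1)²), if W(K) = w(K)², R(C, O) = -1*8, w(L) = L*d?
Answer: -90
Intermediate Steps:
w(L) = L (w(L) = L*1 = L)
R(C, O) = -8
W(K) = K²
-90 + R(5, -2)*W((1 - 1)²) = -90 - 8*(1 - 1)⁴ = -90 - 8*(0²)² = -90 - 8*0² = -90 - 8*0 = -90 + 0 = -90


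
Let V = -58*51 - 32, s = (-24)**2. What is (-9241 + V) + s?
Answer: -11655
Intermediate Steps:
s = 576
V = -2990 (V = -2958 - 32 = -2990)
(-9241 + V) + s = (-9241 - 2990) + 576 = -12231 + 576 = -11655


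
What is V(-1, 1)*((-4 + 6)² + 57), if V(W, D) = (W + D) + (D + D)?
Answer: 122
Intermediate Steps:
V(W, D) = W + 3*D (V(W, D) = (D + W) + 2*D = W + 3*D)
V(-1, 1)*((-4 + 6)² + 57) = (-1 + 3*1)*((-4 + 6)² + 57) = (-1 + 3)*(2² + 57) = 2*(4 + 57) = 2*61 = 122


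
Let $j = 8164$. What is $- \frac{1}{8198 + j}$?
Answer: $- \frac{1}{16362} \approx -6.1117 \cdot 10^{-5}$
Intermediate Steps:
$- \frac{1}{8198 + j} = - \frac{1}{8198 + 8164} = - \frac{1}{16362}$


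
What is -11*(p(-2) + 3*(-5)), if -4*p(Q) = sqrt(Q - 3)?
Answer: 165 + 11*I*sqrt(5)/4 ≈ 165.0 + 6.1492*I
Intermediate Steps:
p(Q) = -sqrt(-3 + Q)/4 (p(Q) = -sqrt(Q - 3)/4 = -sqrt(-3 + Q)/4)
-11*(p(-2) + 3*(-5)) = -11*(-sqrt(-3 - 2)/4 + 3*(-5)) = -11*(-I*sqrt(5)/4 - 15) = -11*(-15 - I*sqrt(5)/4) = 165 + 11*I*sqrt(5)/4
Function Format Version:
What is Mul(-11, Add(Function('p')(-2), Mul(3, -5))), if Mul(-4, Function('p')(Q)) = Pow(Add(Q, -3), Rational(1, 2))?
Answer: Add(165, Mul(Rational(11, 4), I, Pow(5, Rational(1, 2)))) ≈ Add(165.00, Mul(6.1492, I))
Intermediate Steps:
Function('p')(Q) = Mul(Rational(-1, 4), Pow(Add(-3, Q), Rational(1, 2))) (Function('p')(Q) = Mul(Rational(-1, 4), Pow(Add(Q, -3), Rational(1, 2))) = Mul(Rational(-1, 4), Pow(Add(-3, Q), Rational(1, 2))))
Mul(-11, Add(Function('p')(-2), Mul(3, -5))) = Mul(-11, Add(Mul(Rational(-1, 4), Pow(Add(-3, -2), Rational(1, 2))), Mul(3, -5))) = Mul(-11, Add(Mul(Rational(-1, 4), Pow(-5, Rational(1, 2))), -15)) = Mul(-11, Add(Mul(Rational(-1, 4), Mul(I, Pow(5, Rational(1, 2)))), -15)) = Mul(-11, Add(Mul(Rational(-1, 4), I, Pow(5, Rational(1, 2))), -15)) = Mul(-11, Add(-15, Mul(Rational(-1, 4), I, Pow(5, Rational(1, 2))))) = Add(165, Mul(Rational(11, 4), I, Pow(5, Rational(1, 2))))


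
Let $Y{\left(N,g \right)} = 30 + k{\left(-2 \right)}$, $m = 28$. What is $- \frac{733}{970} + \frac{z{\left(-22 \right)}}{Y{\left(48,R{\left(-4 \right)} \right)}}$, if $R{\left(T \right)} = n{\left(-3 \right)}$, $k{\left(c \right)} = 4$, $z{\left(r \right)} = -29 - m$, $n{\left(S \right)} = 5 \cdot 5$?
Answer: $- \frac{20053}{8245} \approx -2.4321$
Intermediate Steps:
$n{\left(S \right)} = 25$
$z{\left(r \right)} = -57$ ($z{\left(r \right)} = -29 - 28 = -57$)
$R{\left(T \right)} = 25$
$Y{\left(N,g \right)} = 34$ ($Y{\left(N,g \right)} = 30 + 4 = 34$)
$- \frac{733}{970} + \frac{z{\left(-22 \right)}}{Y{\left(48,R{\left(-4 \right)} \right)}} = - \frac{733}{970} - \frac{57}{34} = - \frac{20053}{8245}$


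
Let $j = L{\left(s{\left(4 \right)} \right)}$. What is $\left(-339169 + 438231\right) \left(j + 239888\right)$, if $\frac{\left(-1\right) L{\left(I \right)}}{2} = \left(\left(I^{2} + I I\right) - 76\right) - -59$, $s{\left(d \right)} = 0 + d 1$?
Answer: $23760813196$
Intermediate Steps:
$s{\left(d \right)} = d$ ($s{\left(d \right)} = 0 + d = d$)
$L{\left(I \right)} = 34 - 4 I^{2}$ ($L{\left(I \right)} = - 2 \left(\left(\left(I^{2} + I I\right) - 76\right) - -59\right) = - 2 \left(\left(\left(I^{2} + I^{2}\right) - 76\right) + 59\right) = - 2 \left(\left(2 I^{2} - 76\right) + 59\right) = - 2 \left(\left(-76 + 2 I^{2}\right) + 59\right) = - 2 \left(-17 + 2 I^{2}\right) = 34 - 4 I^{2}$)
$j = -30$ ($j = 34 - 4 \cdot 4^{2} = 34 - 64 = -30$)
$\left(-339169 + 438231\right) \left(j + 239888\right) = \left(-339169 + 438231\right) \left(-30 + 239888\right) = 99062 \cdot 239858 = 23760813196$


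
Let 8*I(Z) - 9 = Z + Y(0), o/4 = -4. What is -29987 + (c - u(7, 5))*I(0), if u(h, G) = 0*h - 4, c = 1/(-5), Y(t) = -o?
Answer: -239801/8 ≈ -29975.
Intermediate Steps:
o = -16 (o = 4*(-4) = -16)
Y(t) = 16 (Y(t) = -1*(-16) = 16)
c = -⅕ ≈ -0.20000
u(h, G) = -4 (u(h, G) = 0 - 4 = -4)
I(Z) = 25/8 + Z/8 (I(Z) = 9/8 + (Z + 16)/8 = 9/8 + (16 + Z)/8 = 9/8 + (2 + Z/8) = 25/8 + Z/8)
-29987 + (c - u(7, 5))*I(0) = -29987 + (-⅕ - 1*(-4))*(25/8 + (⅛)*0) = -29987 + (-⅕ + 4)*(25/8 + 0) = -29987 + (19/5)*(25/8) = -29987 + 95/8 = -239801/8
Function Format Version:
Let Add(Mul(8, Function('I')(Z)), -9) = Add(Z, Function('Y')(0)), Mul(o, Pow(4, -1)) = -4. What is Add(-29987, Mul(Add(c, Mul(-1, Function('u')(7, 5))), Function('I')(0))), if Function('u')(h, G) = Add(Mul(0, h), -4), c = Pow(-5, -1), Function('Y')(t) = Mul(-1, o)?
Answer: Rational(-239801, 8) ≈ -29975.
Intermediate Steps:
o = -16 (o = Mul(4, -4) = -16)
Function('Y')(t) = 16 (Function('Y')(t) = Mul(-1, -16) = 16)
c = Rational(-1, 5) ≈ -0.20000
Function('u')(h, G) = -4 (Function('u')(h, G) = Add(0, -4) = -4)
Function('I')(Z) = Add(Rational(25, 8), Mul(Rational(1, 8), Z)) (Function('I')(Z) = Add(Rational(9, 8), Mul(Rational(1, 8), Add(Z, 16))) = Add(Rational(9, 8), Mul(Rational(1, 8), Add(16, Z))) = Add(Rational(9, 8), Add(2, Mul(Rational(1, 8), Z))) = Add(Rational(25, 8), Mul(Rational(1, 8), Z)))
Add(-29987, Mul(Add(c, Mul(-1, Function('u')(7, 5))), Function('I')(0))) = Add(-29987, Mul(Add(Rational(-1, 5), Mul(-1, -4)), Add(Rational(25, 8), Mul(Rational(1, 8), 0)))) = Add(-29987, Mul(Add(Rational(-1, 5), 4), Add(Rational(25, 8), 0))) = Add(-29987, Mul(Rational(19, 5), Rational(25, 8))) = Add(-29987, Rational(95, 8)) = Rational(-239801, 8)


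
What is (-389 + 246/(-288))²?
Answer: 350176369/2304 ≈ 1.5199e+5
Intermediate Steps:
(-389 + 246/(-288))² = (-389 + 246*(-1/288))² = (-389 - 41/48)² = (-18713/48)² = 350176369/2304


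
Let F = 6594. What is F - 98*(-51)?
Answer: 11592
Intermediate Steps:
F - 98*(-51) = 6594 - 98*(-51) = 6594 - 1*(-4998) = 6594 + 4998 = 11592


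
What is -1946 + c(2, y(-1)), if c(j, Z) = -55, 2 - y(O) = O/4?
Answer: -2001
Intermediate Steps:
y(O) = 2 - O/4
-1946 + c(2, y(-1)) = -1946 - 55 = -2001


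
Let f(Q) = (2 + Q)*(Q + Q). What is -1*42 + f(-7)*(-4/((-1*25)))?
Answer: -154/5 ≈ -30.800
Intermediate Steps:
f(Q) = 2*Q*(2 + Q) (f(Q) = (2 + Q)*(2*Q) = 2*Q*(2 + Q))
-1*42 + f(-7)*(-4/((-1*25))) = -1*42 + (2*(-7)*(2 - 7))*(-4/((-1*25))) = -42 + (2*(-7)*(-5))*(-4/(-25)) = -42 + 70*(-4*(-1/25)) = -42 + 70*(4/25) = -42 + 56/5 = -154/5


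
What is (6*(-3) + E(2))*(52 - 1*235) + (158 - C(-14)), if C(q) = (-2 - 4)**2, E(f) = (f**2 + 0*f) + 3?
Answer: 2135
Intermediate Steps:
E(f) = 3 + f**2 (E(f) = (f**2 + 0) + 3 = f**2 + 3 = 3 + f**2)
C(q) = 36 (C(q) = (-6)**2 = 36)
(6*(-3) + E(2))*(52 - 1*235) + (158 - C(-14)) = (6*(-3) + (3 + 2**2))*(52 - 1*235) + (158 - 1*36) = (-18 + (3 + 4))*(52 - 235) + (158 - 36) = (-18 + 7)*(-183) + 122 = -11*(-183) + 122 = 2013 + 122 = 2135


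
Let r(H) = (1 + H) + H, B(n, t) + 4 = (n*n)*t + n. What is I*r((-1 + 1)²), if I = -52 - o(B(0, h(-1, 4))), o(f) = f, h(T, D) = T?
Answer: -48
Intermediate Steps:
B(n, t) = -4 + n + t*n² (B(n, t) = -4 + ((n*n)*t + n) = -4 + (n²*t + n) = -4 + (t*n² + n) = -4 + (n + t*n²) = -4 + n + t*n²)
r(H) = 1 + 2*H
I = -48 (I = -52 - (-4 + 0 - 1*0²) = -52 - (-4 + 0 - 1*0) = -52 - (-4 + 0 + 0) = -52 - 1*(-4) = -52 + 4 = -48)
I*r((-1 + 1)²) = -48*(1 + 2*(-1 + 1)²) = -48*(1 + 2*0²) = -48*(1 + 2*0) = -48*(1 + 0) = -48*1 = -48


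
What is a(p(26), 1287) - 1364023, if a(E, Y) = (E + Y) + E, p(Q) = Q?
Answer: -1362684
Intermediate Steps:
a(E, Y) = Y + 2*E
a(p(26), 1287) - 1364023 = (1287 + 2*26) - 1364023 = (1287 + 52) - 1364023 = 1339 - 1364023 = -1362684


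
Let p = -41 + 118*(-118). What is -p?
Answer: 13965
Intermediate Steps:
p = -13965 (p = -41 - 13924 = -13965)
-p = -1*(-13965) = 13965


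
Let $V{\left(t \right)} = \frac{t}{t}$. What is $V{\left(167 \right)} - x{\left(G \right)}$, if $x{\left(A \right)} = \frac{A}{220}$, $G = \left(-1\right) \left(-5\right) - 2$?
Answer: $\frac{217}{220} \approx 0.98636$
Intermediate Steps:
$G = 3$ ($G = 5 - 2 = 3$)
$x{\left(A \right)} = \frac{A}{220}$ ($x{\left(A \right)} = A \frac{1}{220} = \frac{A}{220}$)
$V{\left(t \right)} = 1$
$V{\left(167 \right)} - x{\left(G \right)} = 1 - \frac{1}{220} \cdot 3 = 1 - \frac{3}{220} = \frac{217}{220}$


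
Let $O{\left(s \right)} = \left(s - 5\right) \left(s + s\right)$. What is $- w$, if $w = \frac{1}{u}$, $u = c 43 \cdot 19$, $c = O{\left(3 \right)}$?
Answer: $\frac{1}{9804} \approx 0.000102$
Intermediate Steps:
$O{\left(s \right)} = 2 s \left(-5 + s\right)$ ($O{\left(s \right)} = \left(-5 + s\right) 2 s = 2 s \left(-5 + s\right)$)
$c = -12$ ($c = 2 \cdot 3 \left(-5 + 3\right) = 2 \cdot 3 \left(-2\right) = -12$)
$u = -9804$ ($u = \left(-12\right) 43 \cdot 19 = \left(-516\right) 19 = -9804$)
$w = - \frac{1}{9804}$ ($w = \frac{1}{-9804} = - \frac{1}{9804} \approx -0.000102$)
$- w = \left(-1\right) \left(- \frac{1}{9804}\right) = \frac{1}{9804}$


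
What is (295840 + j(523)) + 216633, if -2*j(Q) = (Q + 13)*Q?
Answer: 372309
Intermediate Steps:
j(Q) = -Q*(13 + Q)/2 (j(Q) = -(Q + 13)*Q/2 = -(13 + Q)*Q/2 = -Q*(13 + Q)/2)
(295840 + j(523)) + 216633 = (295840 - ½*523*(13 + 523)) + 216633 = (295840 - ½*523*536) + 216633 = (295840 - 140164) + 216633 = 155676 + 216633 = 372309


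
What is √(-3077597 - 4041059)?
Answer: 8*I*√111229 ≈ 2668.1*I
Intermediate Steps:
√(-3077597 - 4041059) = √(-7118656) = 8*I*√111229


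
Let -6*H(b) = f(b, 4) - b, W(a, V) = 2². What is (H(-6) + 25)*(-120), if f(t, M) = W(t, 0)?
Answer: -2800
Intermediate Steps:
W(a, V) = 4
f(t, M) = 4
H(b) = -⅔ + b/6 (H(b) = -(4 - b)/6 = -⅔ + b/6)
(H(-6) + 25)*(-120) = ((-⅔ + (⅙)*(-6)) + 25)*(-120) = ((-⅔ - 1) + 25)*(-120) = (-5/3 + 25)*(-120) = (70/3)*(-120) = -2800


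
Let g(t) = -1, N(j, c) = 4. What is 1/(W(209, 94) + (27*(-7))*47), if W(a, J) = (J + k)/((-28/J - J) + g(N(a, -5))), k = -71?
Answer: -4479/39788038 ≈ -0.00011257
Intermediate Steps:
W(a, J) = (-71 + J)/(-1 - J - 28/J) (W(a, J) = (J - 71)/((-28/J - J) - 1) = (-71 + J)/((-J - 28/J) - 1) = (-71 + J)/(-1 - J - 28/J))
1/(W(209, 94) + (27*(-7))*47) = 1/(94*(71 - 1*94)/(28 + 94 + 94²) + (27*(-7))*47) = 1/(94*(71 - 94)/(28 + 94 + 8836) - 189*47) = 1/(94*(-23)/8958 - 8883) = 1/(94*(1/8958)*(-23) - 8883) = 1/(-1081/4479 - 8883) = 1/(-39788038/4479) = -4479/39788038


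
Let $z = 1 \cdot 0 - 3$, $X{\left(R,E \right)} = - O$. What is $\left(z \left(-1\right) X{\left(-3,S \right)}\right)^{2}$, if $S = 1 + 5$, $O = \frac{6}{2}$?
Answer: $81$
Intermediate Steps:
$O = 3$ ($O = 6 \cdot \frac{1}{2} = 3$)
$S = 6$
$X{\left(R,E \right)} = -3$ ($X{\left(R,E \right)} = \left(-1\right) 3 = -3$)
$z = -3$ ($z = 0 - 3 = -3$)
$\left(z \left(-1\right) X{\left(-3,S \right)}\right)^{2} = \left(\left(-3\right) \left(-1\right) \left(-3\right)\right)^{2} = \left(3 \left(-3\right)\right)^{2} = \left(-9\right)^{2} = 81$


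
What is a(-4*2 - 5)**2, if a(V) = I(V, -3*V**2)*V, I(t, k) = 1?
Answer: 169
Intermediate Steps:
a(V) = V (a(V) = 1*V = V)
a(-4*2 - 5)**2 = (-4*2 - 5)**2 = (-8 - 5)**2 = (-13)**2 = 169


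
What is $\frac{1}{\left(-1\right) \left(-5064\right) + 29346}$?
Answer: $\frac{1}{34410} \approx 2.9061 \cdot 10^{-5}$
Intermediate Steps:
$\frac{1}{\left(-1\right) \left(-5064\right) + 29346} = \frac{1}{5064 + 29346} = \frac{1}{34410}$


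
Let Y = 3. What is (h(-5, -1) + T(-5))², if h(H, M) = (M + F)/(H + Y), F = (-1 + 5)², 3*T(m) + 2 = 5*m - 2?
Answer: 10609/36 ≈ 294.69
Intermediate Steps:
T(m) = -4/3 + 5*m/3 (T(m) = -⅔ + (5*m - 2)/3 = -⅔ + (-2 + 5*m)/3 = -⅔ + (-⅔ + 5*m/3) = -4/3 + 5*m/3)
F = 16 (F = 4² = 16)
h(H, M) = (16 + M)/(3 + H) (h(H, M) = (M + 16)/(H + 3) = (16 + M)/(3 + H))
(h(-5, -1) + T(-5))² = ((16 - 1)/(3 - 5) + (-4/3 + (5/3)*(-5)))² = (15/(-2) + (-4/3 - 25/3))² = (-½*15 - 29/3)² = (-15/2 - 29/3)² = (-103/6)² = 10609/36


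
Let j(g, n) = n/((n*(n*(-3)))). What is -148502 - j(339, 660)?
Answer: -294033959/1980 ≈ -1.4850e+5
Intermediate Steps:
j(g, n) = -1/(3*n) (j(g, n) = n/((n*(-3*n))) = n/((-3*n**2)) = n*(-1/(3*n**2)) = -1/(3*n))
-148502 - j(339, 660) = -148502 - (-1)/(3*660) = -148502 - 1*(-1/1980) = -148502 + 1/1980 = -294033959/1980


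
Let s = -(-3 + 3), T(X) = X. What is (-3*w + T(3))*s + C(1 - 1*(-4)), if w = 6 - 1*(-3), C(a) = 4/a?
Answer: ⅘ ≈ 0.80000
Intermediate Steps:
w = 9 (w = 6 + 3 = 9)
s = 0 (s = -1*0 = 0)
(-3*w + T(3))*s + C(1 - 1*(-4)) = (-3*9 + 3)*0 + 4/(1 - 1*(-4)) = (-27 + 3)*0 + 4/(1 + 4) = -24*0 + 4/5 = 0 + 4*(⅕) = 0 + ⅘ = ⅘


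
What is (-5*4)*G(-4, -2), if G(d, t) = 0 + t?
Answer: 40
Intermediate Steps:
G(d, t) = t
(-5*4)*G(-4, -2) = -5*4*(-2) = -20*(-2) = 40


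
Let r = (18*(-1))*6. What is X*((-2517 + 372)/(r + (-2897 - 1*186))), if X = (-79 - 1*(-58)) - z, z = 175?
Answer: -420420/3191 ≈ -131.75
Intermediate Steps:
r = -108 (r = -18*6 = -108)
X = -196 (X = (-79 - 1*(-58)) - 1*175 = (-79 + 58) - 175 = -21 - 175 = -196)
X*((-2517 + 372)/(r + (-2897 - 1*186))) = -196*(-2517 + 372)/(-108 + (-2897 - 1*186)) = -(-420420)/(-108 + (-2897 - 186)) = -(-420420)/(-108 - 3083) = -(-420420)/(-3191) = -(-420420)*(-1)/3191 = -196*2145/3191 = -420420/3191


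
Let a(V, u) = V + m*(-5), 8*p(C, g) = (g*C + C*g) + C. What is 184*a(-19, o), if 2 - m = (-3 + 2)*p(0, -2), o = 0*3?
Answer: -5336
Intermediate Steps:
o = 0
p(C, g) = C/8 + C*g/4 (p(C, g) = ((g*C + C*g) + C)/8 = ((C*g + C*g) + C)/8 = (2*C*g + C)/8 = (C + 2*C*g)/8 = C/8 + C*g/4)
m = 2 (m = 2 - (-3 + 2)*(1/8)*0*(1 + 2*(-2)) = 2 - (-1)*(1/8)*0*(1 - 4) = 2 - (-1)*(1/8)*0*(-3) = 2 - (-1)*0 = 2 - 1*0 = 2 + 0 = 2)
a(V, u) = -10 + V (a(V, u) = V + 2*(-5) = V - 10 = -10 + V)
184*a(-19, o) = 184*(-10 - 19) = 184*(-29) = -5336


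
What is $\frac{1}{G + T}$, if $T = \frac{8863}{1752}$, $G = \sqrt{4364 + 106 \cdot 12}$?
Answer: $- \frac{15527976}{17221171775} + \frac{6139008 \sqrt{1409}}{17221171775} \approx 0.012479$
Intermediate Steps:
$G = 2 \sqrt{1409}$ ($G = \sqrt{4364 + 1272} = \sqrt{5636} = 2 \sqrt{1409} \approx 75.073$)
$T = \frac{8863}{1752}$ ($T = 8863 \cdot \frac{1}{1752} = \frac{8863}{1752} \approx 5.0588$)
$\frac{1}{G + T} = \frac{1}{2 \sqrt{1409} + \frac{8863}{1752}} = \frac{1}{\frac{8863}{1752} + 2 \sqrt{1409}}$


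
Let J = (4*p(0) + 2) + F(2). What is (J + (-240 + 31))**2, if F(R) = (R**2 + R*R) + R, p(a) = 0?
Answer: 38809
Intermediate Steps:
F(R) = R + 2*R**2 (F(R) = (R**2 + R**2) + R = 2*R**2 + R = R + 2*R**2)
J = 12 (J = (4*0 + 2) + 2*(1 + 2*2) = (0 + 2) + 2*(1 + 4) = 2 + 2*5 = 2 + 10 = 12)
(J + (-240 + 31))**2 = (12 + (-240 + 31))**2 = (12 - 209)**2 = (-197)**2 = 38809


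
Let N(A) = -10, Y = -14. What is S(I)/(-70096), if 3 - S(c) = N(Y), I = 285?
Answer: -1/5392 ≈ -0.00018546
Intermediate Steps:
S(c) = 13 (S(c) = 3 - 1*(-10) = 3 + 10 = 13)
S(I)/(-70096) = 13/(-70096) = 13*(-1/70096) = -1/5392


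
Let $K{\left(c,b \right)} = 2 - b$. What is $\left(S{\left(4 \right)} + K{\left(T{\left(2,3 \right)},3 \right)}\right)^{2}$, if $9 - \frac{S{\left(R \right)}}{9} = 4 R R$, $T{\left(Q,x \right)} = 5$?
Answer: $246016$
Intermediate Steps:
$S{\left(R \right)} = 81 - 36 R^{2}$ ($S{\left(R \right)} = 81 - 9 \cdot 4 R R = 81 - 9 \cdot 4 R^{2} = 81 - 36 R^{2}$)
$\left(S{\left(4 \right)} + K{\left(T{\left(2,3 \right)},3 \right)}\right)^{2} = \left(\left(81 - 36 \cdot 4^{2}\right) + \left(2 - 3\right)\right)^{2} = \left(\left(81 - 576\right) + \left(2 - 3\right)\right)^{2} = \left(\left(81 - 576\right) - 1\right)^{2} = \left(-495 - 1\right)^{2} = \left(-496\right)^{2} = 246016$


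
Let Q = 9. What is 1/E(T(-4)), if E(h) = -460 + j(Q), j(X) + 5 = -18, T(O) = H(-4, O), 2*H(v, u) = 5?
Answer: -1/483 ≈ -0.0020704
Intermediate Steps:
H(v, u) = 5/2 (H(v, u) = (½)*5 = 5/2)
T(O) = 5/2
j(X) = -23 (j(X) = -5 - 18 = -23)
E(h) = -483 (E(h) = -460 - 23 = -483)
1/E(T(-4)) = 1/(-483) = -1/483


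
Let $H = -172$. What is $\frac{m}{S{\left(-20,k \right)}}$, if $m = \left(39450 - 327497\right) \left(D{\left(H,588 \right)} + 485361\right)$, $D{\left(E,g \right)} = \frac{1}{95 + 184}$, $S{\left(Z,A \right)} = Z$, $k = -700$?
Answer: $\frac{1950304594942}{279} \approx 6.9903 \cdot 10^{9}$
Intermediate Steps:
$D{\left(E,g \right)} = \frac{1}{279}$
$m = - \frac{39006091898840}{279}$ ($m = \left(39450 - 327497\right) \left(\frac{1}{279} + 485361\right) = \left(-288047\right) \frac{135415720}{279} = - \frac{39006091898840}{279} \approx -1.3981 \cdot 10^{11}$)
$\frac{m}{S{\left(-20,k \right)}} = - \frac{39006091898840}{279 \left(-20\right)} = \left(- \frac{39006091898840}{279}\right) \left(- \frac{1}{20}\right) = \frac{1950304594942}{279}$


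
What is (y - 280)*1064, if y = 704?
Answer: 451136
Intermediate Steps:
(y - 280)*1064 = (704 - 280)*1064 = 424*1064 = 451136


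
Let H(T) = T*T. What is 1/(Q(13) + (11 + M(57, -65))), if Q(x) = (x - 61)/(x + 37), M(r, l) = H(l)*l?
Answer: -25/6865374 ≈ -3.6415e-6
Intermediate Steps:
H(T) = T²
M(r, l) = l³ (M(r, l) = l²*l = l³)
Q(x) = (-61 + x)/(37 + x)
1/(Q(13) + (11 + M(57, -65))) = 1/((-61 + 13)/(37 + 13) + (11 + (-65)³)) = 1/(-48/50 + (11 - 274625)) = 1/((1/50)*(-48) - 274614) = 1/(-24/25 - 274614) = 1/(-6865374/25) = -25/6865374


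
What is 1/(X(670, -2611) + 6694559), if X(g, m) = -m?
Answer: 1/6697170 ≈ 1.4932e-7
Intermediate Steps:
1/(X(670, -2611) + 6694559) = 1/(-1*(-2611) + 6694559) = 1/(2611 + 6694559) = 1/6697170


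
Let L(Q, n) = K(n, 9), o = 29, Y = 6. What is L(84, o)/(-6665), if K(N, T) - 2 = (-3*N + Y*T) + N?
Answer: 2/6665 ≈ 0.00030007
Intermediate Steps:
K(N, T) = 2 - 2*N + 6*T (K(N, T) = 2 + ((-3*N + 6*T) + N) = 2 + (-2*N + 6*T) = 2 - 2*N + 6*T)
L(Q, n) = 56 - 2*n (L(Q, n) = 2 - 2*n + 6*9 = 2 - 2*n + 54 = 56 - 2*n)
L(84, o)/(-6665) = (56 - 2*29)/(-6665) = (56 - 58)*(-1/6665) = -2*(-1/6665) = 2/6665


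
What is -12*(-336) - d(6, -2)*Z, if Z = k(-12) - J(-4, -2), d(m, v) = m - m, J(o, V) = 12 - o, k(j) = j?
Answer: 4032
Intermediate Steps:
d(m, v) = 0
Z = -28 (Z = -12 - (12 - 1*(-4)) = -12 - (12 + 4) = -12 - 1*16 = -12 - 16 = -28)
-12*(-336) - d(6, -2)*Z = -12*(-336) - 0*(-28) = 4032 - 1*0 = 4032 + 0 = 4032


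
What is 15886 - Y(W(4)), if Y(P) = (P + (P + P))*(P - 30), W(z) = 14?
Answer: 16558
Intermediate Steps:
Y(P) = 3*P*(-30 + P) (Y(P) = (P + 2*P)*(-30 + P) = (3*P)*(-30 + P) = 3*P*(-30 + P))
15886 - Y(W(4)) = 15886 - 3*14*(-30 + 14) = 15886 - 3*14*(-16) = 15886 - 1*(-672) = 15886 + 672 = 16558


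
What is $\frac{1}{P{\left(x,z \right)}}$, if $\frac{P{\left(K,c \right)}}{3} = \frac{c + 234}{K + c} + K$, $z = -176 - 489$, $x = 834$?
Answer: $\frac{169}{421545} \approx 0.00040091$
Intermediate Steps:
$z = -665$ ($z = -176 - 489 = -665$)
$P{\left(K,c \right)} = 3 K + \frac{3 \left(234 + c\right)}{K + c}$ ($P{\left(K,c \right)} = 3 \left(\frac{c + 234}{K + c} + K\right) = 3 \left(\frac{234 + c}{K + c} + K\right) = 3 \left(K + \frac{234 + c}{K + c}\right) = 3 K + \frac{3 \left(234 + c\right)}{K + c}$)
$\frac{1}{P{\left(x,z \right)}} = \frac{1}{3 \frac{1}{834 - 665} \left(234 - 665 + 834^{2} + 834 \left(-665\right)\right)} = \frac{1}{3 \cdot \frac{1}{169} \left(234 - 665 + 695556 - 554610\right)} = \frac{1}{3 \cdot \frac{1}{169} \cdot 140515} = \frac{1}{\frac{421545}{169}} = \frac{169}{421545}$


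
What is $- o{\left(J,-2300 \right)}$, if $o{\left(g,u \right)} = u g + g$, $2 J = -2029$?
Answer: $- \frac{4664671}{2} \approx -2.3323 \cdot 10^{6}$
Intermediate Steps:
$J = - \frac{2029}{2}$ ($J = \frac{1}{2} \left(-2029\right) = - \frac{2029}{2} \approx -1014.5$)
$o{\left(g,u \right)} = g + g u$ ($o{\left(g,u \right)} = g u + g = g + g u$)
$- o{\left(J,-2300 \right)} = - \frac{\left(-2029\right) \left(1 - 2300\right)}{2} = - \frac{\left(-2029\right) \left(-2299\right)}{2} = \left(-1\right) \frac{4664671}{2} = - \frac{4664671}{2}$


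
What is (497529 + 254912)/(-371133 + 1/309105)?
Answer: -232583275305/114719065964 ≈ -2.0274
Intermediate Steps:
(497529 + 254912)/(-371133 + 1/309105) = 752441/(-371133 + 1/309105) = 752441/(-114719065964/309105) = 752441*(-309105/114719065964) = -232583275305/114719065964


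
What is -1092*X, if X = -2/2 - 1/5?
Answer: 6552/5 ≈ 1310.4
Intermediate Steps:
X = -6/5 (X = -2*½ - 1*⅕ = -1 - ⅕ = -6/5 ≈ -1.2000)
-1092*X = -1092*(-6/5) = 6552/5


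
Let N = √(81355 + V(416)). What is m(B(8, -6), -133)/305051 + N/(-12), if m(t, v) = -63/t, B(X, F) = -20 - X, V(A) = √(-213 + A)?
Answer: 9/1220204 - √(81355 + √203)/12 ≈ -23.771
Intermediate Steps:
N = √(81355 + √203) (N = √(81355 + √(-213 + 416)) = √(81355 + √203) ≈ 285.25)
m(B(8, -6), -133)/305051 + N/(-12) = -63/(-20 - 1*8)/305051 + √(81355 + √203)/(-12) = -63/(-20 - 8)*(1/305051) + √(81355 + √203)*(-1/12) = -63/(-28)*(1/305051) - √(81355 + √203)/12 = -63*(-1/28)*(1/305051) - √(81355 + √203)/12 = (9/4)*(1/305051) - √(81355 + √203)/12 = 9/1220204 - √(81355 + √203)/12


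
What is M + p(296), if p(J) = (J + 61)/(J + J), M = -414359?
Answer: -245300171/592 ≈ -4.1436e+5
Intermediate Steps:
p(J) = (61 + J)/(2*J) (p(J) = (61 + J)/((2*J)) = (61 + J)*(1/(2*J)) = (61 + J)/(2*J))
M + p(296) = -414359 + (½)*(61 + 296)/296 = -414359 + (½)*(1/296)*357 = -414359 + 357/592 = -245300171/592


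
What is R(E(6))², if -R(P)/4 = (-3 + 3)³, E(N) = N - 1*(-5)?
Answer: 0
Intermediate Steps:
E(N) = 5 + N (E(N) = N + 5 = 5 + N)
R(P) = 0 (R(P) = -4*(-3 + 3)³ = -4*0³ = -4*0 = 0)
R(E(6))² = 0² = 0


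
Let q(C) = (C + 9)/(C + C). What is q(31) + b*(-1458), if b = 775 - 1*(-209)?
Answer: -44474812/31 ≈ -1.4347e+6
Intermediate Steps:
b = 984 (b = 775 + 209 = 984)
q(C) = (9 + C)/(2*C) (q(C) = (9 + C)/((2*C)) = (9 + C)*(1/(2*C)) = (9 + C)/(2*C))
q(31) + b*(-1458) = (1/2)*(9 + 31)/31 + 984*(-1458) = (1/2)*(1/31)*40 - 1434672 = 20/31 - 1434672 = -44474812/31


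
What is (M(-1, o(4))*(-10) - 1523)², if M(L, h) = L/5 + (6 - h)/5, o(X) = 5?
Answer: 2319529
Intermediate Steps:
M(L, h) = 6/5 - h/5 + L/5 (M(L, h) = L*(⅕) + (6 - h)*(⅕) = L/5 + (6/5 - h/5) = 6/5 - h/5 + L/5)
(M(-1, o(4))*(-10) - 1523)² = ((6/5 - ⅕*5 + (⅕)*(-1))*(-10) - 1523)² = ((6/5 - 1 - ⅕)*(-10) - 1523)² = (0*(-10) - 1523)² = (0 - 1523)² = (-1523)² = 2319529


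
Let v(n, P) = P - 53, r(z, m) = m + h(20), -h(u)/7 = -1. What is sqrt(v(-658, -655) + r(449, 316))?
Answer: I*sqrt(385) ≈ 19.621*I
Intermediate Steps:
h(u) = 7 (h(u) = -7*(-1) = 7)
r(z, m) = 7 + m (r(z, m) = m + 7 = 7 + m)
v(n, P) = -53 + P
sqrt(v(-658, -655) + r(449, 316)) = sqrt((-53 - 655) + (7 + 316)) = sqrt(-708 + 323) = sqrt(-385) = I*sqrt(385)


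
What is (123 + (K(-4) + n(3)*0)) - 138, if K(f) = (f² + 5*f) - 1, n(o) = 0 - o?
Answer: -20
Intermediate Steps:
n(o) = -o
K(f) = -1 + f² + 5*f
(123 + (K(-4) + n(3)*0)) - 138 = (123 + ((-1 + (-4)² + 5*(-4)) - 1*3*0)) - 138 = (123 + ((-1 + 16 - 20) - 3*0)) - 138 = (123 + (-5 + 0)) - 138 = (123 - 5) - 138 = 118 - 138 = -20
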